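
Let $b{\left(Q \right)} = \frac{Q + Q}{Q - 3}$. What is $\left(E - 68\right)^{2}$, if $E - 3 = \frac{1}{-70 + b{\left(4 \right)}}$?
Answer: $\frac{16248961}{3844} \approx 4227.1$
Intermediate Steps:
$b{\left(Q \right)} = \frac{2 Q}{-3 + Q}$
$E = \frac{185}{62}$ ($E = 3 + \frac{1}{-70 + 2 \cdot 4 \frac{1}{-3 + 4}} = 3 + \frac{1}{-70 + 2 \cdot 4 \cdot 1^{-1}} = 3 + \frac{1}{-70 + 2 \cdot 4 \cdot 1} = 3 + \frac{1}{-70 + 8} = 3 + \frac{1}{-62} = 3 - \frac{1}{62} = \frac{185}{62} \approx 2.9839$)
$\left(E - 68\right)^{2} = \left(\frac{185}{62} - 68\right)^{2} = \left(- \frac{4031}{62}\right)^{2} = \frac{16248961}{3844}$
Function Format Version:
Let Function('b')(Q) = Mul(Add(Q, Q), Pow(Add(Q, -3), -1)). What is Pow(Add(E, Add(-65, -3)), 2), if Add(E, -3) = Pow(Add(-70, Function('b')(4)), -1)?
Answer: Rational(16248961, 3844) ≈ 4227.1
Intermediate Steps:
Function('b')(Q) = Mul(2, Q, Pow(Add(-3, Q), -1)) (Function('b')(Q) = Mul(Mul(2, Q), Pow(Add(-3, Q), -1)) = Mul(2, Q, Pow(Add(-3, Q), -1)))
E = Rational(185, 62) (E = Add(3, Pow(Add(-70, Mul(2, 4, Pow(Add(-3, 4), -1))), -1)) = Add(3, Pow(Add(-70, Mul(2, 4, Pow(1, -1))), -1)) = Add(3, Pow(Add(-70, Mul(2, 4, 1)), -1)) = Add(3, Pow(Add(-70, 8), -1)) = Add(3, Pow(-62, -1)) = Add(3, Rational(-1, 62)) = Rational(185, 62) ≈ 2.9839)
Pow(Add(E, Add(-65, -3)), 2) = Pow(Add(Rational(185, 62), Add(-65, -3)), 2) = Pow(Add(Rational(185, 62), -68), 2) = Pow(Rational(-4031, 62), 2) = Rational(16248961, 3844)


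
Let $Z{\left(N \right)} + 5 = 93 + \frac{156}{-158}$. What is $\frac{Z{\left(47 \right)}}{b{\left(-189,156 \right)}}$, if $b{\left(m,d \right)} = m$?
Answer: $- \frac{982}{2133} \approx -0.46038$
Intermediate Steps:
$Z{\left(N \right)} = \frac{6874}{79}$ ($Z{\left(N \right)} = -5 + \left(93 + \frac{156}{-158}\right) = -5 + \left(93 + 156 \left(- \frac{1}{158}\right)\right) = -5 + \left(93 - \frac{78}{79}\right) = -5 + \frac{7269}{79} = \frac{6874}{79}$)
$\frac{Z{\left(47 \right)}}{b{\left(-189,156 \right)}} = \frac{6874}{79 \left(-189\right)} = \frac{6874}{79} \left(- \frac{1}{189}\right) = - \frac{982}{2133}$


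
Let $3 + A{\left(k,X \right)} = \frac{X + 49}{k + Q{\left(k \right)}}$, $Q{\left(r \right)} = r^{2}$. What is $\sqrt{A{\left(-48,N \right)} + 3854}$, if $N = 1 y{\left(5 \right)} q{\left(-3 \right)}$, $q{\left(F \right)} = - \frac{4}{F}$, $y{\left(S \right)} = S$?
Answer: $\frac{\sqrt{1224995545}}{564} \approx 62.057$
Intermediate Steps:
$N = \frac{20}{3}$ ($N = 1 \cdot 5 \left(- \frac{4}{-3}\right) = 5 \left(\left(-4\right) \left(- \frac{1}{3}\right)\right) = 5 \cdot \frac{4}{3} = \frac{20}{3} \approx 6.6667$)
$A{\left(k,X \right)} = -3 + \frac{49 + X}{k + k^{2}}$ ($A{\left(k,X \right)} = -3 + \frac{X + 49}{k + k^{2}} = -3 + \frac{49 + X}{k + k^{2}}$)
$\sqrt{A{\left(-48,N \right)} + 3854} = \sqrt{\frac{49 + \frac{20}{3} - -144 - 3 \left(-48\right)^{2}}{\left(-48\right) \left(1 - 48\right)} + 3854} = \sqrt{- \frac{49 + \frac{20}{3} + 144 - 6912}{48 \left(-47\right)} + 3854} = \sqrt{\left(- \frac{1}{48}\right) \left(- \frac{1}{47}\right) \left(49 + \frac{20}{3} + 144 - 6912\right) + 3854} = \sqrt{\left(- \frac{1}{48}\right) \left(- \frac{1}{47}\right) \left(- \frac{20137}{3}\right) + 3854} = \sqrt{- \frac{20137}{6768} + 3854} = \sqrt{\frac{26063735}{6768}} = \frac{\sqrt{1224995545}}{564}$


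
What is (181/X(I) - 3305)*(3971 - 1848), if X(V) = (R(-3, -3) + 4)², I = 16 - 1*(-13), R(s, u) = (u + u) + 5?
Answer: -62764372/9 ≈ -6.9738e+6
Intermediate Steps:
R(s, u) = 5 + 2*u (R(s, u) = 2*u + 5 = 5 + 2*u)
I = 29 (I = 16 + 13 = 29)
X(V) = 9 (X(V) = ((5 + 2*(-3)) + 4)² = ((5 - 6) + 4)² = (-1 + 4)² = 3² = 9)
(181/X(I) - 3305)*(3971 - 1848) = (181/9 - 3305)*(3971 - 1848) = (181*(⅑) - 3305)*2123 = (181/9 - 3305)*2123 = -29564/9*2123 = -62764372/9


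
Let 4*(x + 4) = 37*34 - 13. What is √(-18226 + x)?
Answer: 5*I*√2867/2 ≈ 133.86*I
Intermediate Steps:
x = 1229/4 (x = -4 + (37*34 - 13)/4 = -4 + (1258 - 13)/4 = -4 + (¼)*1245 = -4 + 1245/4 = 1229/4 ≈ 307.25)
√(-18226 + x) = √(-18226 + 1229/4) = √(-71675/4) = 5*I*√2867/2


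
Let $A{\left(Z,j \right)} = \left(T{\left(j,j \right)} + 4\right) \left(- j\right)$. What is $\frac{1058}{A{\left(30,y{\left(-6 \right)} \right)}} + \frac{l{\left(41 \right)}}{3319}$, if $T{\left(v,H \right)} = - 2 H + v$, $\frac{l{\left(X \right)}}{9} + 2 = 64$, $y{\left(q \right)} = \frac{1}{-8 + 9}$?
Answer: $- \frac{3509828}{9957} \approx -352.5$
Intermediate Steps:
$y{\left(q \right)} = 1$ ($y{\left(q \right)} = 1^{-1} = 1$)
$l{\left(X \right)} = 558$ ($l{\left(X \right)} = -18 + 9 \cdot 64 = -18 + 576 = 558$)
$T{\left(v,H \right)} = v - 2 H$
$A{\left(Z,j \right)} = - j \left(4 - j\right)$ ($A{\left(Z,j \right)} = \left(\left(j - 2 j\right) + 4\right) \left(- j\right) = \left(- j + 4\right) \left(- j\right) = \left(4 - j\right) \left(- j\right) = - j \left(4 - j\right)$)
$\frac{1058}{A{\left(30,y{\left(-6 \right)} \right)}} + \frac{l{\left(41 \right)}}{3319} = \frac{1058}{1 \left(-4 + 1\right)} + \frac{558}{3319} = \frac{1058}{1 \left(-3\right)} + 558 \cdot \frac{1}{3319} = \frac{1058}{-3} + \frac{558}{3319} = 1058 \left(- \frac{1}{3}\right) + \frac{558}{3319} = - \frac{1058}{3} + \frac{558}{3319} = - \frac{3509828}{9957}$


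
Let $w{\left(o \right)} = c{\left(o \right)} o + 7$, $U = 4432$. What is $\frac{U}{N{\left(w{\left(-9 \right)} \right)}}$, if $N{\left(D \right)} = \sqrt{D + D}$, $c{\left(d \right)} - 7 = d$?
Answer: $\frac{2216 \sqrt{2}}{5} \approx 626.78$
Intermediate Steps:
$c{\left(d \right)} = 7 + d$
$w{\left(o \right)} = 7 + o \left(7 + o\right)$ ($w{\left(o \right)} = \left(7 + o\right) o + 7 = o \left(7 + o\right) + 7 = 7 + o \left(7 + o\right)$)
$N{\left(D \right)} = \sqrt{2} \sqrt{D}$ ($N{\left(D \right)} = \sqrt{2 D} = \sqrt{2} \sqrt{D}$)
$\frac{U}{N{\left(w{\left(-9 \right)} \right)}} = \frac{4432}{\sqrt{2} \sqrt{7 - 9 \left(7 - 9\right)}} = \frac{4432}{\sqrt{2} \sqrt{7 - -18}} = \frac{4432}{\sqrt{2} \sqrt{7 + 18}} = \frac{4432}{\sqrt{2} \sqrt{25}} = \frac{4432}{\sqrt{2} \cdot 5} = \frac{4432}{5 \sqrt{2}} = 4432 \frac{\sqrt{2}}{10} = \frac{2216 \sqrt{2}}{5}$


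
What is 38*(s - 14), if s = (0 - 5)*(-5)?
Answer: 418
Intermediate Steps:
s = 25 (s = -5*(-5) = 25)
38*(s - 14) = 38*(25 - 14) = 38*11 = 418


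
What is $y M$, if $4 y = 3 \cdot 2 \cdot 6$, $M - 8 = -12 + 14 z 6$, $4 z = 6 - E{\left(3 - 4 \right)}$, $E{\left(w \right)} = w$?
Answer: $1287$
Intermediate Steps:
$z = \frac{7}{4}$ ($z = \frac{6 - \left(3 - 4\right)}{4} = \frac{6 - -1}{4} = \frac{6 + 1}{4} = \frac{1}{4} \cdot 7 = \frac{7}{4} \approx 1.75$)
$M = 143$ ($M = 8 - \left(12 - 14 \cdot \frac{7}{4} \cdot 6\right) = 8 + \left(-12 + 14 \cdot \frac{21}{2}\right) = 8 + \left(-12 + 147\right) = 8 + 135 = 143$)
$y = 9$ ($y = \frac{3 \cdot 2 \cdot 6}{4} = \frac{6 \cdot 6}{4} = \frac{1}{4} \cdot 36 = 9$)
$y M = 9 \cdot 143 = 1287$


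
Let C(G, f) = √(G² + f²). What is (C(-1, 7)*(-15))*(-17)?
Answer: 1275*√2 ≈ 1803.1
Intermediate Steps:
(C(-1, 7)*(-15))*(-17) = (√((-1)² + 7²)*(-15))*(-17) = (√(1 + 49)*(-15))*(-17) = (√50*(-15))*(-17) = ((5*√2)*(-15))*(-17) = -75*√2*(-17) = 1275*√2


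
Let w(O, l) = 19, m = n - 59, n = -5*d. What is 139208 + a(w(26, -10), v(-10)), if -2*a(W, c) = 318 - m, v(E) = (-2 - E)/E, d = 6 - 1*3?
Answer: 139012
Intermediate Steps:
d = 3 (d = 6 - 3 = 3)
n = -15 (n = -5*3 = -15)
m = -74 (m = -15 - 59 = -74)
v(E) = (-2 - E)/E
a(W, c) = -196 (a(W, c) = -(318 - 1*(-74))/2 = -(318 + 74)/2 = -½*392 = -196)
139208 + a(w(26, -10), v(-10)) = 139208 - 196 = 139012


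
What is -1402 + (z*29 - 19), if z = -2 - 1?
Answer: -1508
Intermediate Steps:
z = -3
-1402 + (z*29 - 19) = -1402 + (-3*29 - 19) = -1402 + (-87 - 19) = -1402 - 106 = -1508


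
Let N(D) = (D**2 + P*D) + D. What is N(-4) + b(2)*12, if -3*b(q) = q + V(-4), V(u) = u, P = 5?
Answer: 0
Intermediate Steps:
N(D) = D**2 + 6*D (N(D) = (D**2 + 5*D) + D = D**2 + 6*D)
b(q) = 4/3 - q/3 (b(q) = -(q - 4)/3 = -(-4 + q)/3 = 4/3 - q/3)
N(-4) + b(2)*12 = -4*(6 - 4) + (4/3 - 1/3*2)*12 = -4*2 + (4/3 - 2/3)*12 = -8 + (2/3)*12 = -8 + 8 = 0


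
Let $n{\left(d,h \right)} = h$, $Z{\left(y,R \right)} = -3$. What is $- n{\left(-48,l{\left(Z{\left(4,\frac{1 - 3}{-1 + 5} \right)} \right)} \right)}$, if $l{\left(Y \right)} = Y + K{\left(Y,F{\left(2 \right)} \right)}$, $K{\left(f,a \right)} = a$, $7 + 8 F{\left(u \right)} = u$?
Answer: $\frac{29}{8} \approx 3.625$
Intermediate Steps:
$F{\left(u \right)} = - \frac{7}{8} + \frac{u}{8}$
$l{\left(Y \right)} = - \frac{5}{8} + Y$ ($l{\left(Y \right)} = Y + \left(- \frac{7}{8} + \frac{1}{8} \cdot 2\right) = Y + \left(- \frac{7}{8} + \frac{1}{4}\right) = Y - \frac{5}{8} = - \frac{5}{8} + Y$)
$- n{\left(-48,l{\left(Z{\left(4,\frac{1 - 3}{-1 + 5} \right)} \right)} \right)} = - (- \frac{5}{8} - 3) = \left(-1\right) \left(- \frac{29}{8}\right) = \frac{29}{8}$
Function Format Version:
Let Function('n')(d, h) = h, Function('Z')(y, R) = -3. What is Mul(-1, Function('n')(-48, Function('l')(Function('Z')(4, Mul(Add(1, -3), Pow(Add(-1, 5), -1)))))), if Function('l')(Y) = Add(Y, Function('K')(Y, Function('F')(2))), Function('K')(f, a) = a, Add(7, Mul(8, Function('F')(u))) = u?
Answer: Rational(29, 8) ≈ 3.6250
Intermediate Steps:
Function('F')(u) = Add(Rational(-7, 8), Mul(Rational(1, 8), u))
Function('l')(Y) = Add(Rational(-5, 8), Y) (Function('l')(Y) = Add(Y, Add(Rational(-7, 8), Mul(Rational(1, 8), 2))) = Add(Y, Add(Rational(-7, 8), Rational(1, 4))) = Add(Y, Rational(-5, 8)) = Add(Rational(-5, 8), Y))
Mul(-1, Function('n')(-48, Function('l')(Function('Z')(4, Mul(Add(1, -3), Pow(Add(-1, 5), -1)))))) = Mul(-1, Add(Rational(-5, 8), -3)) = Mul(-1, Rational(-29, 8)) = Rational(29, 8)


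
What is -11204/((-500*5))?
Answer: 2801/625 ≈ 4.4816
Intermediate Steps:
-11204/((-500*5)) = -11204/(-2500) = -11204*(-1/2500) = 2801/625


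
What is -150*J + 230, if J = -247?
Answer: 37280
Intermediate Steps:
-150*J + 230 = -150*(-247) + 230 = 37050 + 230 = 37280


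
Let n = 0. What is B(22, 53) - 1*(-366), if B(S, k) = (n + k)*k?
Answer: 3175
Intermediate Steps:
B(S, k) = k² (B(S, k) = (0 + k)*k = k*k = k²)
B(22, 53) - 1*(-366) = 53² - 1*(-366) = 2809 + 366 = 3175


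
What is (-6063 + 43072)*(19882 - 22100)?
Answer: -82085962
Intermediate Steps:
(-6063 + 43072)*(19882 - 22100) = 37009*(-2218) = -82085962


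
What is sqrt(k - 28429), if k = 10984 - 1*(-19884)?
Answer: 3*sqrt(271) ≈ 49.386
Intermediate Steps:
k = 30868 (k = 10984 + 19884 = 30868)
sqrt(k - 28429) = sqrt(30868 - 28429) = sqrt(2439) = 3*sqrt(271)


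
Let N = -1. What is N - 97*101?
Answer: -9798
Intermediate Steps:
N - 97*101 = -1 - 97*101 = -1 - 9797 = -9798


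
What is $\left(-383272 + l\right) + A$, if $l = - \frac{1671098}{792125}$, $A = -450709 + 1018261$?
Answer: $\frac{145971123902}{792125} \approx 1.8428 \cdot 10^{5}$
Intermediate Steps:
$A = 567552$
$l = - \frac{1671098}{792125}$ ($l = \left(-1671098\right) \frac{1}{792125} = - \frac{1671098}{792125} \approx -2.1096$)
$\left(-383272 + l\right) + A = \left(-383272 - \frac{1671098}{792125}\right) + 567552 = - \frac{303601004098}{792125} + 567552 = \frac{145971123902}{792125}$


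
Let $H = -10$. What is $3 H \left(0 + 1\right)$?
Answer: $-30$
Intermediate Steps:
$3 H \left(0 + 1\right) = 3 \left(-10\right) \left(0 + 1\right) = \left(-30\right) 1 = -30$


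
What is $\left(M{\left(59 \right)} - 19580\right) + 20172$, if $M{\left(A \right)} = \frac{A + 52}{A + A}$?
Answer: $\frac{69967}{118} \approx 592.94$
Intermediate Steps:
$M{\left(A \right)} = \frac{52 + A}{2 A}$
$\left(M{\left(59 \right)} - 19580\right) + 20172 = \left(\frac{52 + 59}{2 \cdot 59} - 19580\right) + 20172 = \left(\frac{1}{2} \cdot \frac{1}{59} \cdot 111 - 19580\right) + 20172 = \left(\frac{111}{118} - 19580\right) + 20172 = - \frac{2310329}{118} + 20172 = \frac{69967}{118}$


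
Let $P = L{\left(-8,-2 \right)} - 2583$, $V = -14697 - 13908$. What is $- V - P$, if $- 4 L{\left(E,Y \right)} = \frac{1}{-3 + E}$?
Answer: $\frac{1372271}{44} \approx 31188.0$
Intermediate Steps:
$V = -28605$ ($V = -14697 - 13908 = -28605$)
$L{\left(E,Y \right)} = - \frac{1}{4 \left(-3 + E\right)}$
$P = - \frac{113651}{44}$ ($P = - \frac{1}{-12 + 4 \left(-8\right)} - 2583 = - \frac{1}{-12 - 32} - 2583 = - \frac{1}{-44} - 2583 = \left(-1\right) \left(- \frac{1}{44}\right) - 2583 = \frac{1}{44} - 2583 = - \frac{113651}{44} \approx -2583.0$)
$- V - P = \left(-1\right) \left(-28605\right) - - \frac{113651}{44} = 28605 + \frac{113651}{44} = \frac{1372271}{44}$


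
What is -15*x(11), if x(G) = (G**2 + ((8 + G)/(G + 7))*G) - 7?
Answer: -11305/6 ≈ -1884.2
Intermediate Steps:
x(G) = -7 + G**2 + G*(8 + G)/(7 + G) (x(G) = (G**2 + ((8 + G)/(7 + G))*G) - 7 = (G**2 + G*(8 + G)/(7 + G)) - 7 = -7 + G**2 + G*(8 + G)/(7 + G))
-15*x(11) = -15*(-49 + 11 + 11**3 + 8*11**2)/(7 + 11) = -15*(-49 + 11 + 1331 + 8*121)/18 = -5*(-49 + 11 + 1331 + 968)/6 = -5*2261/6 = -15*2261/18 = -11305/6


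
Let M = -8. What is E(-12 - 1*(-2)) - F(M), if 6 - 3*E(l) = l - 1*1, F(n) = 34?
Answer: -85/3 ≈ -28.333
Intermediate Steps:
E(l) = 7/3 - l/3 (E(l) = 2 - (l - 1*1)/3 = 2 - (l - 1)/3 = 2 - (-1 + l)/3 = 2 + (⅓ - l/3) = 7/3 - l/3)
E(-12 - 1*(-2)) - F(M) = (7/3 - (-12 - 1*(-2))/3) - 1*34 = (7/3 - (-12 + 2)/3) - 34 = (7/3 - ⅓*(-10)) - 34 = (7/3 + 10/3) - 34 = 17/3 - 34 = -85/3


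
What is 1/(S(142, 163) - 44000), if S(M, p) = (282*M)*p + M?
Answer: 1/6483314 ≈ 1.5424e-7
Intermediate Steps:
S(M, p) = M + 282*M*p (S(M, p) = 282*M*p + M = M + 282*M*p)
1/(S(142, 163) - 44000) = 1/(142*(1 + 282*163) - 44000) = 1/(142*(1 + 45966) - 44000) = 1/(142*45967 - 44000) = 1/(6527314 - 44000) = 1/6483314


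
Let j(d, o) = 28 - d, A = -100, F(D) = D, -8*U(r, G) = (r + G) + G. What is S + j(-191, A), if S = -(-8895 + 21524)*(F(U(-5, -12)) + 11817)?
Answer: -1194259633/8 ≈ -1.4928e+8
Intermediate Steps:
U(r, G) = -G/4 - r/8 (U(r, G) = -((r + G) + G)/8 = -((G + r) + G)/8 = -(r + 2*G)/8 = -G/4 - r/8)
S = -1194261385/8 (S = -(-8895 + 21524)*((-¼*(-12) - ⅛*(-5)) + 11817) = -12629*((3 + 5/8) + 11817) = -12629*(29/8 + 11817) = -12629*94565/8 = -1*1194261385/8 = -1194261385/8 ≈ -1.4928e+8)
S + j(-191, A) = -1194261385/8 + (28 - 1*(-191)) = -1194261385/8 + (28 + 191) = -1194261385/8 + 219 = -1194259633/8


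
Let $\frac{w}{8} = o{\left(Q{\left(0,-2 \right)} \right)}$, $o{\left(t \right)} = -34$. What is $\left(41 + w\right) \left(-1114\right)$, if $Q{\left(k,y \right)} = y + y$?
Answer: $257334$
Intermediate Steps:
$Q{\left(k,y \right)} = 2 y$
$w = -272$ ($w = 8 \left(-34\right) = -272$)
$\left(41 + w\right) \left(-1114\right) = \left(41 - 272\right) \left(-1114\right) = \left(-231\right) \left(-1114\right) = 257334$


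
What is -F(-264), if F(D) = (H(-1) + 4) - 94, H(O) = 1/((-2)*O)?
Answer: 179/2 ≈ 89.500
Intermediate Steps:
H(O) = -1/(2*O)
F(D) = -179/2 (F(D) = (-½/(-1) + 4) - 94 = (-½*(-1) + 4) - 94 = (½ + 4) - 94 = 9/2 - 94 = -179/2)
-F(-264) = -1*(-179/2) = 179/2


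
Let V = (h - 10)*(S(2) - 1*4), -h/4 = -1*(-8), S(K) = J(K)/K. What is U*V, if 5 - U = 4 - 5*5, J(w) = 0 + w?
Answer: 3276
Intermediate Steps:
J(w) = w
U = 26 (U = 5 - (4 - 5*5) = 5 - (4 - 25) = 5 - 1*(-21) = 5 + 21 = 26)
S(K) = 1 (S(K) = K/K = 1)
h = -32 (h = -(-4)*(-8) = -4*8 = -32)
V = 126 (V = (-32 - 10)*(1 - 1*4) = -42*(1 - 4) = -42*(-3) = 126)
U*V = 26*126 = 3276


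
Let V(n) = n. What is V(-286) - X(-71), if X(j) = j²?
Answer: -5327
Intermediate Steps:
V(-286) - X(-71) = -286 - 1*(-71)² = -286 - 1*5041 = -286 - 5041 = -5327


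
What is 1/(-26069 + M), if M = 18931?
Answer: -1/7138 ≈ -0.00014010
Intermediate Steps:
1/(-26069 + M) = 1/(-26069 + 18931) = 1/(-7138) = -1/7138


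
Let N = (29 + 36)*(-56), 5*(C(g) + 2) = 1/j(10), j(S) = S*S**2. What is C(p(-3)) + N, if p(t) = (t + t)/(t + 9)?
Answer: -18209999/5000 ≈ -3642.0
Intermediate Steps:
p(t) = 2*t/(9 + t) (p(t) = (2*t)/(9 + t) = 2*t/(9 + t))
j(S) = S**3
C(g) = -9999/5000 (C(g) = -2 + 1/(5*(10**3)) = -2 + (1/5)/1000 = -2 + (1/5)*(1/1000) = -2 + 1/5000 = -9999/5000)
N = -3640 (N = 65*(-56) = -3640)
C(p(-3)) + N = -9999/5000 - 3640 = -18209999/5000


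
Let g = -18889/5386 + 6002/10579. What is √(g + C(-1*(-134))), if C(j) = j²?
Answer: √58285485971481412670/56978494 ≈ 133.99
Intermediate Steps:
g = -167499959/56978494 (g = -18889*1/5386 + 6002*(1/10579) = -18889/5386 + 6002/10579 = -167499959/56978494 ≈ -2.9397)
√(g + C(-1*(-134))) = √(-167499959/56978494 + (-1*(-134))²) = √(-167499959/56978494 + 134²) = √(-167499959/56978494 + 17956) = √(1022938338305/56978494) = √58285485971481412670/56978494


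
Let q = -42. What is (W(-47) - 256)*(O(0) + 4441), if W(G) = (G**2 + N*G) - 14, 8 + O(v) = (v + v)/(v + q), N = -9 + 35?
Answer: 3178461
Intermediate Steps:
N = 26
O(v) = -8 + 2*v/(-42 + v) (O(v) = -8 + (v + v)/(v - 42) = -8 + (2*v)/(-42 + v) = -8 + 2*v/(-42 + v))
W(G) = -14 + G**2 + 26*G (W(G) = (G**2 + 26*G) - 14 = -14 + G**2 + 26*G)
(W(-47) - 256)*(O(0) + 4441) = ((-14 + (-47)**2 + 26*(-47)) - 256)*(6*(56 - 1*0)/(-42 + 0) + 4441) = ((-14 + 2209 - 1222) - 256)*(6*(56 + 0)/(-42) + 4441) = (973 - 256)*(6*(-1/42)*56 + 4441) = 717*(-8 + 4441) = 717*4433 = 3178461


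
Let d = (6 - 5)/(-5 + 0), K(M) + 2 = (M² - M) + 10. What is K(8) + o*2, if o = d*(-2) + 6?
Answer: 384/5 ≈ 76.800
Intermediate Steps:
K(M) = 8 + M² - M (K(M) = -2 + ((M² - M) + 10) = -2 + (10 + M² - M) = 8 + M² - M)
d = -⅕ (d = 1/(-5) = 1*(-⅕) = -⅕ ≈ -0.20000)
o = 32/5 (o = -⅕*(-2) + 6 = ⅖ + 6 = 32/5 ≈ 6.4000)
K(8) + o*2 = (8 + 8² - 1*8) + (32/5)*2 = (8 + 64 - 8) + 64/5 = 64 + 64/5 = 384/5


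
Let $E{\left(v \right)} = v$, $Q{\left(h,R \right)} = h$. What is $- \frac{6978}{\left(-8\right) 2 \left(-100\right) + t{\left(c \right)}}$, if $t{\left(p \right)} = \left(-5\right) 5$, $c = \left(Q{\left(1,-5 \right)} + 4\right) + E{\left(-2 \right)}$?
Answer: $- \frac{2326}{525} \approx -4.4305$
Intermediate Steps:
$c = 3$ ($c = \left(1 + 4\right) - 2 = 5 - 2 = 3$)
$t{\left(p \right)} = -25$
$- \frac{6978}{\left(-8\right) 2 \left(-100\right) + t{\left(c \right)}} = - \frac{6978}{\left(-8\right) 2 \left(-100\right) - 25} = - \frac{6978}{\left(-16\right) \left(-100\right) - 25} = - \frac{6978}{1600 - 25} = - \frac{6978}{1575} = \left(-6978\right) \frac{1}{1575} = - \frac{2326}{525}$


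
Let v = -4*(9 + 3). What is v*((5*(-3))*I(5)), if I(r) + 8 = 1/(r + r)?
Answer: -5688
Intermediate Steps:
I(r) = -8 + 1/(2*r) (I(r) = -8 + 1/(r + r) = -8 + 1/(2*r))
v = -48 (v = -4*12 = -48)
v*((5*(-3))*I(5)) = -48*5*(-3)*(-8 + (½)/5) = -(-720)*(-8 + (½)*(⅕)) = -(-720)*(-8 + ⅒) = -(-720)*(-79)/10 = -48*237/2 = -5688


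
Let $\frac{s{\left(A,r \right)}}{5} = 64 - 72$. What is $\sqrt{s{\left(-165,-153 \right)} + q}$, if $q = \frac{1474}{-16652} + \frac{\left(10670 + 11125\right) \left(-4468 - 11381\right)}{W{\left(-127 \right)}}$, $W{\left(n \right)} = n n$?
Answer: $\frac{i \sqrt{23990744288255538}}{1057402} \approx 146.48 i$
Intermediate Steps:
$s{\left(A,r \right)} = -40$ ($s{\left(A,r \right)} = 5 \left(64 - 72\right) = 5 \left(-8\right) = -40$)
$W{\left(n \right)} = n^{2}$
$q = - \frac{2876053366403}{134290054}$ ($q = \frac{1474}{-16652} + \frac{\left(10670 + 11125\right) \left(-4468 - 11381\right)}{\left(-127\right)^{2}} = 1474 \left(- \frac{1}{16652}\right) + \frac{21795 \left(-15849\right)}{16129} = - \frac{737}{8326} - \frac{345428955}{16129} = - \frac{2876053366403}{134290054} \approx -21417.0$)
$\sqrt{s{\left(-165,-153 \right)} + q} = \sqrt{-40 - \frac{2876053366403}{134290054}} = \sqrt{- \frac{2881424968563}{134290054}} = \frac{i \sqrt{23990744288255538}}{1057402}$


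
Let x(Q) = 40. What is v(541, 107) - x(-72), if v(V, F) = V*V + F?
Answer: 292748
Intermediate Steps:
v(V, F) = F + V² (v(V, F) = V² + F = F + V²)
v(541, 107) - x(-72) = (107 + 541²) - 1*40 = (107 + 292681) - 40 = 292788 - 40 = 292748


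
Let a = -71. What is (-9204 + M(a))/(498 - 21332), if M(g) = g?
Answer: 9275/20834 ≈ 0.44519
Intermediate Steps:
(-9204 + M(a))/(498 - 21332) = (-9204 - 71)/(498 - 21332) = -9275/(-20834) = -9275*(-1/20834) = 9275/20834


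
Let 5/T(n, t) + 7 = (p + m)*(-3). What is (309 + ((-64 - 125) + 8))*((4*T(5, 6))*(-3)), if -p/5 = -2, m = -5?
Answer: 3840/11 ≈ 349.09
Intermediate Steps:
p = 10 (p = -5*(-2) = 10)
T(n, t) = -5/22 (T(n, t) = 5/(-7 + (10 - 5)*(-3)) = 5/(-7 + 5*(-3)) = 5/(-7 - 15) = 5/(-22) = 5*(-1/22) = -5/22)
(309 + ((-64 - 125) + 8))*((4*T(5, 6))*(-3)) = (309 + ((-64 - 125) + 8))*((4*(-5/22))*(-3)) = (309 + (-189 + 8))*(-10/11*(-3)) = (309 - 181)*(30/11) = 128*(30/11) = 3840/11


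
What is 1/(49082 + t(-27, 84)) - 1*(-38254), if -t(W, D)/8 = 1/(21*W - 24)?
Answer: 1109651757971/29007470 ≈ 38254.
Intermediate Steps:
t(W, D) = -8/(-24 + 21*W) (t(W, D) = -8/(21*W - 24) = -8/(-24 + 21*W))
1/(49082 + t(-27, 84)) - 1*(-38254) = 1/(49082 - 8/(-24 + 21*(-27))) - 1*(-38254) = 1/(49082 - 8/(-24 - 567)) + 38254 = 1/(49082 - 8/(-591)) + 38254 = 1/(49082 - 8*(-1/591)) + 38254 = 1/(49082 + 8/591) + 38254 = 1/(29007470/591) + 38254 = 591/29007470 + 38254 = 1109651757971/29007470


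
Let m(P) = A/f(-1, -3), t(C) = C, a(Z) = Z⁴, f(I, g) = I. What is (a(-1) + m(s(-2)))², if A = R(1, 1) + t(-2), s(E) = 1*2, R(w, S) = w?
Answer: 4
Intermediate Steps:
s(E) = 2
A = -1 (A = 1 - 2 = -1)
m(P) = 1 (m(P) = -1/(-1) = -1*(-1) = 1)
(a(-1) + m(s(-2)))² = ((-1)⁴ + 1)² = (1 + 1)² = 2² = 4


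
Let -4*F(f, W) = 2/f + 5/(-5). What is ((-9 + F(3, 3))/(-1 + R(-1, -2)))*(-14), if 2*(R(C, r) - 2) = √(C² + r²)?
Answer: -1498/3 + 749*√5/3 ≈ 58.938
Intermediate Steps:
R(C, r) = 2 + √(C² + r²)/2
F(f, W) = ¼ - 1/(2*f) (F(f, W) = -(2/f + 5/(-5))/4 = -(2/f + 5*(-⅕))/4 = -(2/f - 1)/4 = -(-1 + 2/f)/4 = ¼ - 1/(2*f))
((-9 + F(3, 3))/(-1 + R(-1, -2)))*(-14) = ((-9 + (¼)*(-2 + 3)/3)/(-1 + (2 + √((-1)² + (-2)²)/2)))*(-14) = ((-9 + (¼)*(⅓)*1)/(-1 + (2 + √(1 + 4)/2)))*(-14) = ((-9 + 1/12)/(-1 + (2 + √5/2)))*(-14) = -107/(12*(1 + √5/2))*(-14) = 749/(6*(1 + √5/2))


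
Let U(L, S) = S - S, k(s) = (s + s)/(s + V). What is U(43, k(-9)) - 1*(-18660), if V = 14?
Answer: 18660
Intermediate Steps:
k(s) = 2*s/(14 + s) (k(s) = (s + s)/(s + 14) = (2*s)/(14 + s) = 2*s/(14 + s))
U(L, S) = 0
U(43, k(-9)) - 1*(-18660) = 0 - 1*(-18660) = 0 + 18660 = 18660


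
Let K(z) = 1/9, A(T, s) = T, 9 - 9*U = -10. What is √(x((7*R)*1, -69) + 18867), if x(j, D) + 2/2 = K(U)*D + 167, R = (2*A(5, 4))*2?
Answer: 2*√42807/3 ≈ 137.93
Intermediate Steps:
U = 19/9 (U = 1 - ⅑*(-10) = 1 + 10/9 = 19/9 ≈ 2.1111)
R = 20 (R = (2*5)*2 = 10*2 = 20)
K(z) = ⅑
x(j, D) = 166 + D/9 (x(j, D) = -1 + (D/9 + 167) = -1 + (167 + D/9) = 166 + D/9)
√(x((7*R)*1, -69) + 18867) = √((166 + (⅑)*(-69)) + 18867) = √((166 - 23/3) + 18867) = √(475/3 + 18867) = √(57076/3) = 2*√42807/3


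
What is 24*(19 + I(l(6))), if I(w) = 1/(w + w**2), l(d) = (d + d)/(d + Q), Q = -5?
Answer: 5930/13 ≈ 456.15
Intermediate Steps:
l(d) = 2*d/(-5 + d) (l(d) = (d + d)/(d - 5) = (2*d)/(-5 + d) = 2*d/(-5 + d))
24*(19 + I(l(6))) = 24*(19 + 1/(((2*6/(-5 + 6)))*(1 + 2*6/(-5 + 6)))) = 24*(19 + 1/(((2*6/1))*(1 + 2*6/1))) = 24*(19 + 1/(((2*6*1))*(1 + 2*6*1))) = 24*(19 + 1/(12*(1 + 12))) = 24*(19 + (1/12)/13) = 24*(19 + (1/12)*(1/13)) = 24*(19 + 1/156) = 24*(2965/156) = 5930/13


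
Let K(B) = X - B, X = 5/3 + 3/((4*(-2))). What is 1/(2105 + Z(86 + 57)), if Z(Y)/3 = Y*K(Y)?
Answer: -8/469503 ≈ -1.7039e-5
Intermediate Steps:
X = 31/24 (X = 5*(⅓) + 3/(-8) = 5/3 + 3*(-⅛) = 5/3 - 3/8 = 31/24 ≈ 1.2917)
K(B) = 31/24 - B
Z(Y) = 3*Y*(31/24 - Y) (Z(Y) = 3*(Y*(31/24 - Y)) = 3*Y*(31/24 - Y))
1/(2105 + Z(86 + 57)) = 1/(2105 + (86 + 57)*(31 - 24*(86 + 57))/8) = 1/(2105 + (⅛)*143*(31 - 24*143)) = 1/(2105 + (⅛)*143*(31 - 3432)) = 1/(2105 + (⅛)*143*(-3401)) = 1/(2105 - 486343/8) = 1/(-469503/8) = -8/469503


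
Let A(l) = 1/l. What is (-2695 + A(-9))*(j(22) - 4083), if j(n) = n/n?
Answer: 99012992/9 ≈ 1.1001e+7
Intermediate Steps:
j(n) = 1
(-2695 + A(-9))*(j(22) - 4083) = (-2695 + 1/(-9))*(1 - 4083) = (-2695 - 1/9)*(-4082) = -24256/9*(-4082) = 99012992/9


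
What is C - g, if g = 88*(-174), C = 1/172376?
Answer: 2639421313/172376 ≈ 15312.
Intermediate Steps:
C = 1/172376 ≈ 5.8013e-6
g = -15312
C - g = 1/172376 - 1*(-15312) = 1/172376 + 15312 = 2639421313/172376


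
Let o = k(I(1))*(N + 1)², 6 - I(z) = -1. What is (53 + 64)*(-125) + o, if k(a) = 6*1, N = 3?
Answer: -14529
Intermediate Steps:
I(z) = 7 (I(z) = 6 - 1*(-1) = 6 + 1 = 7)
k(a) = 6
o = 96 (o = 6*(3 + 1)² = 6*4² = 6*16 = 96)
(53 + 64)*(-125) + o = (53 + 64)*(-125) + 96 = 117*(-125) + 96 = -14625 + 96 = -14529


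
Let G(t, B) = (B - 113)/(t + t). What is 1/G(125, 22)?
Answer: -250/91 ≈ -2.7473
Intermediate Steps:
G(t, B) = (-113 + B)/(2*t) (G(t, B) = (-113 + B)/((2*t)) = (-113 + B)*(1/(2*t)) = (-113 + B)/(2*t))
1/G(125, 22) = 1/((½)*(-113 + 22)/125) = 1/((½)*(1/125)*(-91)) = 1/(-91/250) = -250/91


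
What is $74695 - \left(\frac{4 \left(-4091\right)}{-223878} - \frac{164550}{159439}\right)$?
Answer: $\frac{1333131811730147}{17847442221} \approx 74696.0$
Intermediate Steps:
$74695 - \left(\frac{4 \left(-4091\right)}{-223878} - \frac{164550}{159439}\right) = 74695 - \left(\left(-16364\right) \left(- \frac{1}{223878}\right) - \frac{164550}{159439}\right) = 74695 - \left(\frac{8182}{111939} - \frac{164550}{159439}\right) = 74695 - - \frac{17115032552}{17847442221} = 74695 + \frac{17115032552}{17847442221} = \frac{1333131811730147}{17847442221}$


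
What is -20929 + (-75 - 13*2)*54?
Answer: -26383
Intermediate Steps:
-20929 + (-75 - 13*2)*54 = -20929 + (-75 - 26)*54 = -20929 - 101*54 = -20929 - 5454 = -26383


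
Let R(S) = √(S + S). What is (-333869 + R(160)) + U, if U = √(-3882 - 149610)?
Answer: -333869 + 8*√5 + 2*I*√38373 ≈ -3.3385e+5 + 391.78*I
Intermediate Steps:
R(S) = √2*√S (R(S) = √(2*S) = √2*√S)
U = 2*I*√38373 (U = √(-153492) = 2*I*√38373 ≈ 391.78*I)
(-333869 + R(160)) + U = (-333869 + √2*√160) + 2*I*√38373 = (-333869 + √2*(4*√10)) + 2*I*√38373 = (-333869 + 8*√5) + 2*I*√38373 = -333869 + 8*√5 + 2*I*√38373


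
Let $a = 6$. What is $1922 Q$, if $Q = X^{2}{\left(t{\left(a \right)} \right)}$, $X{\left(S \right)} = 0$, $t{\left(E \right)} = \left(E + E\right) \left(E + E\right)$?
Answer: $0$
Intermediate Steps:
$t{\left(E \right)} = 4 E^{2}$ ($t{\left(E \right)} = 2 E 2 E = 4 E^{2}$)
$Q = 0$ ($Q = 0^{2} = 0$)
$1922 Q = 1922 \cdot 0 = 0$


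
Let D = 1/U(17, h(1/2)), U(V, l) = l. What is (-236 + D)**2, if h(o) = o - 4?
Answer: 2735716/49 ≈ 55831.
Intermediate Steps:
h(o) = -4 + o
D = -2/7 (D = 1/(-4 + 1/2) = 1/(-7/2) = -2/7 ≈ -0.28571)
(-236 + D)**2 = (-236 - 2/7)**2 = (-1654/7)**2 = 2735716/49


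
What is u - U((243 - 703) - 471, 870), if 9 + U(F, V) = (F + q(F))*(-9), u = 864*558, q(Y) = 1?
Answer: 473751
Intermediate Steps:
u = 482112
U(F, V) = -18 - 9*F (U(F, V) = -9 + (F + 1)*(-9) = -9 + (1 + F)*(-9) = -9 + (-9 - 9*F) = -18 - 9*F)
u - U((243 - 703) - 471, 870) = 482112 - (-18 - 9*((243 - 703) - 471)) = 482112 - (-18 - 9*(-460 - 471)) = 482112 - (-18 - 9*(-931)) = 482112 - (-18 + 8379) = 482112 - 1*8361 = 482112 - 8361 = 473751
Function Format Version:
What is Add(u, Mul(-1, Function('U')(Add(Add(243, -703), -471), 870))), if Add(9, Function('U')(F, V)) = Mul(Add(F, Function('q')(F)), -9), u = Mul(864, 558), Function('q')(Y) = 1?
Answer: 473751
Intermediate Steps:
u = 482112
Function('U')(F, V) = Add(-18, Mul(-9, F)) (Function('U')(F, V) = Add(-9, Mul(Add(F, 1), -9)) = Add(-9, Mul(Add(1, F), -9)) = Add(-9, Add(-9, Mul(-9, F))) = Add(-18, Mul(-9, F)))
Add(u, Mul(-1, Function('U')(Add(Add(243, -703), -471), 870))) = Add(482112, Mul(-1, Add(-18, Mul(-9, Add(Add(243, -703), -471))))) = Add(482112, Mul(-1, Add(-18, Mul(-9, Add(-460, -471))))) = Add(482112, Mul(-1, Add(-18, Mul(-9, -931)))) = Add(482112, Mul(-1, Add(-18, 8379))) = Add(482112, Mul(-1, 8361)) = Add(482112, -8361) = 473751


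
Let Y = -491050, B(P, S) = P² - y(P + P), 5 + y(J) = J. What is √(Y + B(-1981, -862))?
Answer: √3437278 ≈ 1854.0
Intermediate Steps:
y(J) = -5 + J
B(P, S) = 5 + P² - 2*P (B(P, S) = P² - (-5 + (P + P)) = P² - (-5 + 2*P) = P² + (5 - 2*P) = 5 + P² - 2*P)
√(Y + B(-1981, -862)) = √(-491050 + (5 + (-1981)² - 2*(-1981))) = √(-491050 + (5 + 3924361 + 3962)) = √(-491050 + 3928328) = √3437278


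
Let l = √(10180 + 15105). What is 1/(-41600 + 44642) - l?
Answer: 1/3042 - √25285 ≈ -159.01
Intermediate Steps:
l = √25285 ≈ 159.01
1/(-41600 + 44642) - l = 1/(-41600 + 44642) - √25285 = 1/3042 - √25285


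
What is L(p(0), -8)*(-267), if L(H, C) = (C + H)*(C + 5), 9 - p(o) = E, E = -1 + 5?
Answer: -2403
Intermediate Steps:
E = 4
p(o) = 5 (p(o) = 9 - 1*4 = 9 - 4 = 5)
L(H, C) = (5 + C)*(C + H) (L(H, C) = (C + H)*(5 + C) = (5 + C)*(C + H))
L(p(0), -8)*(-267) = ((-8)² + 5*(-8) + 5*5 - 8*5)*(-267) = (64 - 40 + 25 - 40)*(-267) = 9*(-267) = -2403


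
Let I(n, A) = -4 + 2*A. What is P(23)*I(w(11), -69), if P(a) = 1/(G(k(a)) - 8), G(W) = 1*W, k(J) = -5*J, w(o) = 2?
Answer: 142/123 ≈ 1.1545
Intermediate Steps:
G(W) = W
P(a) = 1/(-8 - 5*a) (P(a) = 1/(-5*a - 8) = 1/(-8 - 5*a))
P(23)*I(w(11), -69) = (-1/(8 + 5*23))*(-4 + 2*(-69)) = (-1/(8 + 115))*(-4 - 138) = -1/123*(-142) = 142/123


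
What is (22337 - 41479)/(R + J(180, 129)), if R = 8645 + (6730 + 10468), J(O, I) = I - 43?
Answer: -19142/25929 ≈ -0.73825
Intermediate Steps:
J(O, I) = -43 + I
R = 25843 (R = 8645 + 17198 = 25843)
(22337 - 41479)/(R + J(180, 129)) = (22337 - 41479)/(25843 + (-43 + 129)) = -19142/(25843 + 86) = -19142/25929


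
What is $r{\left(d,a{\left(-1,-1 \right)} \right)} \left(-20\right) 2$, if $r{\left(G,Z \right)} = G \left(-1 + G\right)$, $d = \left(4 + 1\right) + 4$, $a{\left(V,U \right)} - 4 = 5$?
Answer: $-2880$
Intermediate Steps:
$a{\left(V,U \right)} = 9$ ($a{\left(V,U \right)} = 4 + 5 = 9$)
$d = 9$ ($d = 5 + 4 = 9$)
$r{\left(d,a{\left(-1,-1 \right)} \right)} \left(-20\right) 2 = 9 \left(-1 + 9\right) \left(-20\right) 2 = 9 \cdot 8 \left(-20\right) 2 = 72 \left(-20\right) 2 = \left(-1440\right) 2 = -2880$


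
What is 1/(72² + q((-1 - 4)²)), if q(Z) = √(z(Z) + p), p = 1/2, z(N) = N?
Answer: 3456/17915887 - √102/53747661 ≈ 0.00019271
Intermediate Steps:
p = ½ ≈ 0.50000
q(Z) = √(½ + Z) (q(Z) = √(Z + ½) = √(½ + Z))
1/(72² + q((-1 - 4)²)) = 1/(72² + √(2 + 4*(-1 - 4)²)/2) = 1/(5184 + √(2 + 4*(-5)²)/2) = 1/(5184 + √(2 + 4*25)/2) = 1/(5184 + √(2 + 100)/2) = 1/(5184 + √102/2)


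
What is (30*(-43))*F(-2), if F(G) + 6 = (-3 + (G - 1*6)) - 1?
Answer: 23220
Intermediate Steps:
F(G) = -16 + G (F(G) = -6 + ((-3 + (G - 1*6)) - 1) = -6 + ((-3 + (G - 6)) - 1) = -6 + ((-3 + (-6 + G)) - 1) = -6 + ((-9 + G) - 1) = -6 + (-10 + G) = -16 + G)
(30*(-43))*F(-2) = (30*(-43))*(-16 - 2) = -1290*(-18) = 23220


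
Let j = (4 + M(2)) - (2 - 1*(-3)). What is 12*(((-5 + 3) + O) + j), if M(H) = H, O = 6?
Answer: 60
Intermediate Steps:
j = 1 (j = (4 + 2) - (2 - 1*(-3)) = 6 - (2 + 3) = 6 - 1*5 = 6 - 5 = 1)
12*(((-5 + 3) + O) + j) = 12*(((-5 + 3) + 6) + 1) = 12*((-2 + 6) + 1) = 12*(4 + 1) = 12*5 = 60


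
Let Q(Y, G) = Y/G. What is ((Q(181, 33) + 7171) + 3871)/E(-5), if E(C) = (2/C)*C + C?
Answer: -364567/99 ≈ -3682.5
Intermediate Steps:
E(C) = 2 + C
((Q(181, 33) + 7171) + 3871)/E(-5) = ((181/33 + 7171) + 3871)/(2 - 5) = ((181*(1/33) + 7171) + 3871)/(-3) = ((181/33 + 7171) + 3871)*(-1/3) = (236824/33 + 3871)*(-1/3) = (364567/33)*(-1/3) = -364567/99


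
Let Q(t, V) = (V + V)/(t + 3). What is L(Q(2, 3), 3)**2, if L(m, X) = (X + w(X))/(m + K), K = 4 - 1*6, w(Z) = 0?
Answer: 225/16 ≈ 14.063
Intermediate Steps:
K = -2 (K = 4 - 6 = -2)
Q(t, V) = 2*V/(3 + t) (Q(t, V) = (2*V)/(3 + t) = 2*V/(3 + t))
L(m, X) = X/(-2 + m) (L(m, X) = (X + 0)/(m - 2) = X/(-2 + m))
L(Q(2, 3), 3)**2 = (3/(-2 + 2*3/(3 + 2)))**2 = (3/(-2 + 2*3/5))**2 = (3/(-2 + 2*3*(1/5)))**2 = (3/(-2 + 6/5))**2 = (3/(-4/5))**2 = (3*(-5/4))**2 = (-15/4)**2 = 225/16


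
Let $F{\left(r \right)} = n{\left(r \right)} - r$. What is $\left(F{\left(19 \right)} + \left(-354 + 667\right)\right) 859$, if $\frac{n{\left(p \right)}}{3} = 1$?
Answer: $255123$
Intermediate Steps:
$n{\left(p \right)} = 3$ ($n{\left(p \right)} = 3 \cdot 1 = 3$)
$F{\left(r \right)} = 3 - r$
$\left(F{\left(19 \right)} + \left(-354 + 667\right)\right) 859 = \left(\left(3 - 19\right) + \left(-354 + 667\right)\right) 859 = \left(\left(3 - 19\right) + 313\right) 859 = \left(-16 + 313\right) 859 = 297 \cdot 859 = 255123$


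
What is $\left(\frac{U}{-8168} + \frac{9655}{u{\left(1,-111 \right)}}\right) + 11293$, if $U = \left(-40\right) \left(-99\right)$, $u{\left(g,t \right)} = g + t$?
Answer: $\frac{251680925}{22462} \approx 11205.0$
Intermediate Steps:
$U = 3960$
$\left(\frac{U}{-8168} + \frac{9655}{u{\left(1,-111 \right)}}\right) + 11293 = \left(\frac{3960}{-8168} + \frac{9655}{1 - 111}\right) + 11293 = \left(3960 \left(- \frac{1}{8168}\right) + \frac{9655}{-110}\right) + 11293 = \left(- \frac{495}{1021} + 9655 \left(- \frac{1}{110}\right)\right) + 11293 = \left(- \frac{495}{1021} - \frac{1931}{22}\right) + 11293 = - \frac{1982441}{22462} + 11293 = \frac{251680925}{22462}$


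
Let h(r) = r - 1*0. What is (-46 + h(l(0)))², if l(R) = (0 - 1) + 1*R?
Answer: 2209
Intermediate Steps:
l(R) = -1 + R
h(r) = r (h(r) = r + 0 = r)
(-46 + h(l(0)))² = (-46 + (-1 + 0))² = (-46 - 1)² = (-47)² = 2209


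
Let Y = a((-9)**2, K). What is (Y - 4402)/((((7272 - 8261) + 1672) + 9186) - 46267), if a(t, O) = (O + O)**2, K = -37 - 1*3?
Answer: -999/18199 ≈ -0.054893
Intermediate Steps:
K = -40 (K = -37 - 3 = -40)
a(t, O) = 4*O**2 (a(t, O) = (2*O)**2 = 4*O**2)
Y = 6400 (Y = 4*(-40)**2 = 4*1600 = 6400)
(Y - 4402)/((((7272 - 8261) + 1672) + 9186) - 46267) = (6400 - 4402)/((((7272 - 8261) + 1672) + 9186) - 46267) = 1998/(((-989 + 1672) + 9186) - 46267) = 1998/((683 + 9186) - 46267) = 1998/(9869 - 46267) = 1998/(-36398) = 1998*(-1/36398) = -999/18199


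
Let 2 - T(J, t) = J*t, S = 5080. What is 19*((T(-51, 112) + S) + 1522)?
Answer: 234004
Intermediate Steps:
T(J, t) = 2 - J*t
19*((T(-51, 112) + S) + 1522) = 19*(((2 - 1*(-51)*112) + 5080) + 1522) = 19*(((2 + 5712) + 5080) + 1522) = 19*((5714 + 5080) + 1522) = 19*(10794 + 1522) = 19*12316 = 234004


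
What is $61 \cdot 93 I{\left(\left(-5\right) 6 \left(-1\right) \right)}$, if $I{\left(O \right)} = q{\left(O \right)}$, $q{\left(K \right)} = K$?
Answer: $170190$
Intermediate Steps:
$I{\left(O \right)} = O$
$61 \cdot 93 I{\left(\left(-5\right) 6 \left(-1\right) \right)} = 61 \cdot 93 \left(-5\right) 6 \left(-1\right) = 5673 \left(\left(-30\right) \left(-1\right)\right) = 5673 \cdot 30 = 170190$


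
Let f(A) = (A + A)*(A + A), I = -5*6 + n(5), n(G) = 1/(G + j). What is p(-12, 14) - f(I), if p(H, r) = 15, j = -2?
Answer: -31549/9 ≈ -3505.4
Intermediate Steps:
n(G) = 1/(-2 + G) (n(G) = 1/(G - 2) = 1/(-2 + G))
I = -89/3 (I = -5*6 + 1/(-2 + 5) = -30 + 1/3 = -89/3 ≈ -29.667)
f(A) = 4*A**2 (f(A) = (2*A)*(2*A) = 4*A**2)
p(-12, 14) - f(I) = 15 - 4*(-89/3)**2 = 15 - 4*7921/9 = 15 - 1*31684/9 = 15 - 31684/9 = -31549/9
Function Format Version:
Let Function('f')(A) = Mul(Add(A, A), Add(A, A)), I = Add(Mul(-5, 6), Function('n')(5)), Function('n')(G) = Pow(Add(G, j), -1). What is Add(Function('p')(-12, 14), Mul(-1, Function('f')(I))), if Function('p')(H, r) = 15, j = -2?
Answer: Rational(-31549, 9) ≈ -3505.4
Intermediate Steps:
Function('n')(G) = Pow(Add(-2, G), -1) (Function('n')(G) = Pow(Add(G, -2), -1) = Pow(Add(-2, G), -1))
I = Rational(-89, 3) (I = Add(Mul(-5, 6), Pow(Add(-2, 5), -1)) = Add(-30, Pow(3, -1)) = Add(-30, Rational(1, 3)) = Rational(-89, 3) ≈ -29.667)
Function('f')(A) = Mul(4, Pow(A, 2)) (Function('f')(A) = Mul(Mul(2, A), Mul(2, A)) = Mul(4, Pow(A, 2)))
Add(Function('p')(-12, 14), Mul(-1, Function('f')(I))) = Add(15, Mul(-1, Mul(4, Pow(Rational(-89, 3), 2)))) = Add(15, Mul(-1, Mul(4, Rational(7921, 9)))) = Add(15, Mul(-1, Rational(31684, 9))) = Add(15, Rational(-31684, 9)) = Rational(-31549, 9)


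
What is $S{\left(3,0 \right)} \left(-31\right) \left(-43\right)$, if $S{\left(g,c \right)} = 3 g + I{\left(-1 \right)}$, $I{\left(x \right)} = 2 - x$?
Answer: $15996$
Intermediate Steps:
$S{\left(g,c \right)} = 3 + 3 g$ ($S{\left(g,c \right)} = 3 g + \left(2 - -1\right) = 3 g + \left(2 + 1\right) = 3 g + 3 = 3 + 3 g$)
$S{\left(3,0 \right)} \left(-31\right) \left(-43\right) = \left(3 + 3 \cdot 3\right) \left(-31\right) \left(-43\right) = \left(3 + 9\right) \left(-31\right) \left(-43\right) = 12 \left(-31\right) \left(-43\right) = \left(-372\right) \left(-43\right) = 15996$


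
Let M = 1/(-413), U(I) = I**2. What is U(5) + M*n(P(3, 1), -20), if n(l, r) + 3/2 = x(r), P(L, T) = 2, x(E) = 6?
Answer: 20641/826 ≈ 24.989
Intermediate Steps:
n(l, r) = 9/2 (n(l, r) = -3/2 + 6 = 9/2)
M = -1/413 ≈ -0.0024213
U(5) + M*n(P(3, 1), -20) = 5**2 - 1/413*9/2 = 25 - 9/826 = 20641/826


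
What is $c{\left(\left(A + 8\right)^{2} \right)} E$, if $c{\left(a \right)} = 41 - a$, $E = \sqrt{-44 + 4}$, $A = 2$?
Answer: $- 118 i \sqrt{10} \approx - 373.15 i$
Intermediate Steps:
$E = 2 i \sqrt{10}$ ($E = \sqrt{-40} = 2 i \sqrt{10} \approx 6.3246 i$)
$c{\left(\left(A + 8\right)^{2} \right)} E = \left(41 - \left(2 + 8\right)^{2}\right) 2 i \sqrt{10} = \left(41 - 10^{2}\right) 2 i \sqrt{10} = \left(41 - 100\right) 2 i \sqrt{10} = - 59 \cdot 2 i \sqrt{10} = - 118 i \sqrt{10}$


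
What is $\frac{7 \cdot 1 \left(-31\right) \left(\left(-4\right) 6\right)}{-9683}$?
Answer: $- \frac{5208}{9683} \approx -0.53785$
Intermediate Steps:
$\frac{7 \cdot 1 \left(-31\right) \left(\left(-4\right) 6\right)}{-9683} = 7 \left(-31\right) \left(-24\right) \left(- \frac{1}{9683}\right) = \left(-217\right) \left(-24\right) \left(- \frac{1}{9683}\right) = 5208 \left(- \frac{1}{9683}\right) = - \frac{5208}{9683}$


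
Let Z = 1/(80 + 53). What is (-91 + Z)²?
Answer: 146458404/17689 ≈ 8279.6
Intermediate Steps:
Z = 1/133 ≈ 0.0075188
(-91 + Z)² = (-91 + 1/133)² = (-12102/133)² = 146458404/17689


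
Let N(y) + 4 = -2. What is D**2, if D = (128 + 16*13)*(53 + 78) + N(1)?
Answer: 1936880100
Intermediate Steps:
N(y) = -6 (N(y) = -4 - 2 = -6)
D = 44010 (D = (128 + 16*13)*(53 + 78) - 6 = (128 + 208)*131 - 6 = 336*131 - 6 = 44016 - 6 = 44010)
D**2 = 44010**2 = 1936880100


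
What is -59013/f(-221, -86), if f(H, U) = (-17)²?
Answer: -59013/289 ≈ -204.20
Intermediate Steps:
f(H, U) = 289
-59013/f(-221, -86) = -59013/289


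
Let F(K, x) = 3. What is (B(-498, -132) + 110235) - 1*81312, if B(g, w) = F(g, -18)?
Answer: 28926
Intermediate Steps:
B(g, w) = 3
(B(-498, -132) + 110235) - 1*81312 = (3 + 110235) - 1*81312 = 110238 - 81312 = 28926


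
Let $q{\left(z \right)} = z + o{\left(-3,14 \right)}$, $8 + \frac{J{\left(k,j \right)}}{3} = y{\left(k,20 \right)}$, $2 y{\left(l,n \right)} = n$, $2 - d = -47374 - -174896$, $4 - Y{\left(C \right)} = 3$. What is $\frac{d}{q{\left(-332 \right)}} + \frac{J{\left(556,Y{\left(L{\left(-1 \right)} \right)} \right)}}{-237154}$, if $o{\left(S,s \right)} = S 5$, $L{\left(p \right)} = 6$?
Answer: $\frac{15120937999}{41146219} \approx 367.49$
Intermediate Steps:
$Y{\left(C \right)} = 1$ ($Y{\left(C \right)} = 4 - 3 = 1$)
$d = -127520$ ($d = 2 - \left(-47374 - -174896\right) = 2 - \left(-47374 + 174896\right) = 2 - 127522 = -127520$)
$y{\left(l,n \right)} = \frac{n}{2}$
$o{\left(S,s \right)} = 5 S$
$J{\left(k,j \right)} = 6$ ($J{\left(k,j \right)} = -24 + 3 \cdot \frac{1}{2} \cdot 20 = -24 + 3 \cdot 10 = -24 + 30 = 6$)
$q{\left(z \right)} = -15 + z$ ($q{\left(z \right)} = z + 5 \left(-3\right) = z - 15 = -15 + z$)
$\frac{d}{q{\left(-332 \right)}} + \frac{J{\left(556,Y{\left(L{\left(-1 \right)} \right)} \right)}}{-237154} = - \frac{127520}{-15 - 332} + \frac{6}{-237154} = - \frac{127520}{-347} + 6 \left(- \frac{1}{237154}\right) = \left(-127520\right) \left(- \frac{1}{347}\right) - \frac{3}{118577} = \frac{127520}{347} - \frac{3}{118577} = \frac{15120937999}{41146219}$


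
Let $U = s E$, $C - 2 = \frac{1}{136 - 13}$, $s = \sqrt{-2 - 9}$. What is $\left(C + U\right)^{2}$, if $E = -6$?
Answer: $\frac{\left(247 - 738 i \sqrt{11}\right)^{2}}{15129} \approx -391.97 - 79.923 i$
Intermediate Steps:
$s = i \sqrt{11}$ ($s = \sqrt{-11} = i \sqrt{11} \approx 3.3166 i$)
$C = \frac{247}{123}$ ($C = 2 + \frac{1}{136 - 13} = 2 + \frac{1}{123} = \frac{247}{123} \approx 2.0081$)
$U = - 6 i \sqrt{11}$ ($U = i \sqrt{11} \left(-6\right) = - 6 i \sqrt{11} \approx - 19.9 i$)
$\left(C + U\right)^{2} = \left(\frac{247}{123} - 6 i \sqrt{11}\right)^{2}$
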